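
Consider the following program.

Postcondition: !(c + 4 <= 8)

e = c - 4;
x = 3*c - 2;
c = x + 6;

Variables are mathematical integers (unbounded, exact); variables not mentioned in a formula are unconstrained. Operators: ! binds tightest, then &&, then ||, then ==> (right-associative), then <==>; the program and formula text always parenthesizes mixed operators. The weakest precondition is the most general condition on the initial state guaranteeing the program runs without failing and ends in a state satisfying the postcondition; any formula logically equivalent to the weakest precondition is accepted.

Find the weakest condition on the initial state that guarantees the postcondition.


Working backward. After the program, the postcondition !(c + 4 <= 8) must hold; in canonical form it is !(c <= 4).
Before c := x + 6: !(x <= -2)
Before x := 3*c - 2: !(3*c <= 0)
Before e := c - 4: !(3*c <= 0)
Answer: WP = !(3*c <= 0)


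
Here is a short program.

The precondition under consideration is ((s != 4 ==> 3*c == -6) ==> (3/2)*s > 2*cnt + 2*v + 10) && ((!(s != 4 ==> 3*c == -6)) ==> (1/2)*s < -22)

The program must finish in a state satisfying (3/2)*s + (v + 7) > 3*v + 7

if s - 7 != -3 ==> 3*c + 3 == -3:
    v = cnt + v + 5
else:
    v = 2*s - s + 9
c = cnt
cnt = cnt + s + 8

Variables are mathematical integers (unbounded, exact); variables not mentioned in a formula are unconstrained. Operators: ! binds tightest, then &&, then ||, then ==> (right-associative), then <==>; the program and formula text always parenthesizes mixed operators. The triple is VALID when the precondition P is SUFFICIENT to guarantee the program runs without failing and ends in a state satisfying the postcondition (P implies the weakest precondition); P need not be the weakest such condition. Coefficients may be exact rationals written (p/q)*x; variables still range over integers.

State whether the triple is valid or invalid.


Working backward. After the program, the postcondition (3/2)*s + (v + 7) > 3*v + 7 must hold; in canonical form it is (3/2)*s > 2*v.
Before cnt := cnt + s + 8: (3/2)*s > 2*v
Before c := cnt: (3/2)*s > 2*v
Then branch requires (3/2)*s > 2*cnt + 2*v + 10; else branch requires (1/2)*s < -18.
Before the if: ((s != 4 ==> 3*c == -6) ==> (3/2)*s > 2*cnt + 2*v + 10) && ((!(s != 4 ==> 3*c == -6)) ==> (1/2)*s < -18)
The weakest precondition is ((s != 4 ==> 3*c == -6) ==> (3/2)*s > 2*cnt + 2*v + 10) && ((!(s != 4 ==> 3*c == -6)) ==> (1/2)*s < -18).
Check whether ((s != 4 ==> 3*c == -6) ==> (3/2)*s > 2*cnt + 2*v + 10) && ((!(s != 4 ==> 3*c == -6)) ==> (1/2)*s < -22) implies it.
Every state satisfying the precondition satisfies the weakest precondition: the implication holds.
Answer: valid


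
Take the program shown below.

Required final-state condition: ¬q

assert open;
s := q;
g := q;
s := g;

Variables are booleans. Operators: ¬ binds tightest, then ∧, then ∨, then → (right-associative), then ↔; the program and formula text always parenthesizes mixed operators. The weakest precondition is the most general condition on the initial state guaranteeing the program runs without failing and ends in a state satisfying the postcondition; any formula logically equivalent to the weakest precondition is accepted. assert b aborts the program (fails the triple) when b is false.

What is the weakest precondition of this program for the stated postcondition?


Working backward. After the program, ¬q must hold.
Before s := g: ¬q
Before g := q: ¬q
Before s := q: ¬q
Before assert open: open ∧ (¬q)
Answer: WP = open ∧ (¬q)


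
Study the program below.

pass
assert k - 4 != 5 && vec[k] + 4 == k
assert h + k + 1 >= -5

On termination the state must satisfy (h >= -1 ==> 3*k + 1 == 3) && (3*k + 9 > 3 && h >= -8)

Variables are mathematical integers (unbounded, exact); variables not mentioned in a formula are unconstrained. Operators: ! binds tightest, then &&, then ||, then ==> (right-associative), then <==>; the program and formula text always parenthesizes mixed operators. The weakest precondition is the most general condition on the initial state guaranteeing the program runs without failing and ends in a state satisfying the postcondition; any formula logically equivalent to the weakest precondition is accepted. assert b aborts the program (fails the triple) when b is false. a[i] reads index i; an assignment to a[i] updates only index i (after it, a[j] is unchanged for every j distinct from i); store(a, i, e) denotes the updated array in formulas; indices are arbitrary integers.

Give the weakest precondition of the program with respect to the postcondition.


Working backward. After the program, the postcondition (h >= -1 ==> 3*k + 1 == 3) && (3*k + 9 > 3 && h >= -8) must hold; in canonical form it is (h >= -1 ==> 3*k == 2) && 3*k > -6 && h >= -8.
Before assert h + k + 1 >= -5: h + k >= -6 && (h >= -1 ==> 3*k == 2) && 3*k > -6 && h >= -8
Before assert k - 4 != 5 && vec[k] + 4 == k: k != 9 && vec[k] == k - 4 && h + k >= -6 && (h >= -1 ==> 3*k == 2) && 3*k > -6 && h >= -8
Before skip: k != 9 && vec[k] == k - 4 && h + k >= -6 && (h >= -1 ==> 3*k == 2) && 3*k > -6 && h >= -8
Answer: WP = k != 9 && vec[k] == k - 4 && h + k >= -6 && (h >= -1 ==> 3*k == 2) && 3*k > -6 && h >= -8


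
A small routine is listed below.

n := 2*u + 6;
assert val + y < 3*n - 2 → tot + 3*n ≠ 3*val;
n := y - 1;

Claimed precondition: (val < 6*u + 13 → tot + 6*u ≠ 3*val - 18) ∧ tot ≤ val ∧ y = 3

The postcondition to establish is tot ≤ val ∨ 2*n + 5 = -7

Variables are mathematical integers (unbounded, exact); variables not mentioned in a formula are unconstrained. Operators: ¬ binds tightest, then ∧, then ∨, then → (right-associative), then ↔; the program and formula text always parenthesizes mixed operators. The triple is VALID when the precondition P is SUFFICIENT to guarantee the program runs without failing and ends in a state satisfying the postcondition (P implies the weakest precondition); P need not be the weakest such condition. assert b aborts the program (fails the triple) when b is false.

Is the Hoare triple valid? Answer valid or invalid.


Working backward. After the program, the postcondition tot ≤ val ∨ 2*n + 5 = -7 must hold; in canonical form it is tot ≤ val ∨ 2*n = -12.
Before n := y - 1: tot ≤ val ∨ 2*y = -10
Before assert val + y < 3*n - 2 → tot + 3*n ≠ 3*val: (val + y < 3*n - 2 → 3*n + tot ≠ 3*val) ∧ (tot ≤ val ∨ 2*y = -10)
Before n := 2*u + 6: (val + y < 6*u + 16 → tot + 6*u ≠ 3*val - 18) ∧ (tot ≤ val ∨ 2*y = -10)
The weakest precondition is (val + y < 6*u + 16 → tot + 6*u ≠ 3*val - 18) ∧ (tot ≤ val ∨ 2*y = -10).
Check whether (val < 6*u + 13 → tot + 6*u ≠ 3*val - 18) ∧ tot ≤ val ∧ y = 3 implies it.
Every state satisfying the precondition satisfies the weakest precondition: the implication holds.
Answer: valid


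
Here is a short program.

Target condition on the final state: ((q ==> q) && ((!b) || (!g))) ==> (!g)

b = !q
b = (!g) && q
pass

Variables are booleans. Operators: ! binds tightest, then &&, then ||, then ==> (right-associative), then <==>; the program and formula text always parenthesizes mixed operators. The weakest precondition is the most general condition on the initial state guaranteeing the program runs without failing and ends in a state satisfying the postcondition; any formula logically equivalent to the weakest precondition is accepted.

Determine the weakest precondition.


Working backward. After the program, the postcondition ((q ==> q) && ((!b) || (!g))) ==> (!g) must hold; in canonical form it is ((!b) || (!g)) ==> (!g).
Before skip: ((!b) || (!g)) ==> (!g)
Before b := (!g) && q: ((!((!g) && q)) || (!g)) ==> (!g)
Before b := !q: ((!((!g) && q)) || (!g)) ==> (!g)
Answer: WP = ((!((!g) && q)) || (!g)) ==> (!g)


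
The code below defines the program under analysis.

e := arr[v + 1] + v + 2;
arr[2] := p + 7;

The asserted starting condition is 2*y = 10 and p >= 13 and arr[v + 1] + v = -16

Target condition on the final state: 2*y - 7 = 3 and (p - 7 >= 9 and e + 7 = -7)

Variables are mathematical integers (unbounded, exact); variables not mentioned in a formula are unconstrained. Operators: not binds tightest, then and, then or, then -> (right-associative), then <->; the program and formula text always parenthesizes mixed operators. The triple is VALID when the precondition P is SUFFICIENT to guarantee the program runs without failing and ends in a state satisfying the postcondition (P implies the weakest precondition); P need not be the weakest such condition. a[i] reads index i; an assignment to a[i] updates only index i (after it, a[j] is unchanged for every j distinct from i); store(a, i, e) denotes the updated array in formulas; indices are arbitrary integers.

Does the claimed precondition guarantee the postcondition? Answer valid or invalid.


Working backward. After the program, the postcondition 2*y - 7 = 3 and (p - 7 >= 9 and e + 7 = -7) must hold; in canonical form it is 2*y = 10 and p >= 16 and e = -14.
Before arr[2] := p + 7: 2*y = 10 and p >= 16 and e = -14
Before e := arr[v + 1] + v + 2: 2*y = 10 and p >= 16 and arr[v + 1] + v = -16
The weakest precondition is 2*y = 10 and p >= 16 and arr[v + 1] + v = -16.
Check whether 2*y = 10 and p >= 13 and arr[v + 1] + v = -16 implies it.
Countermodel: at the initial state arr = {[1] = -16, elsewhere -16}, p = 13, v = 0, y = 5, the precondition holds but the weakest precondition fails.
Answer: invalid


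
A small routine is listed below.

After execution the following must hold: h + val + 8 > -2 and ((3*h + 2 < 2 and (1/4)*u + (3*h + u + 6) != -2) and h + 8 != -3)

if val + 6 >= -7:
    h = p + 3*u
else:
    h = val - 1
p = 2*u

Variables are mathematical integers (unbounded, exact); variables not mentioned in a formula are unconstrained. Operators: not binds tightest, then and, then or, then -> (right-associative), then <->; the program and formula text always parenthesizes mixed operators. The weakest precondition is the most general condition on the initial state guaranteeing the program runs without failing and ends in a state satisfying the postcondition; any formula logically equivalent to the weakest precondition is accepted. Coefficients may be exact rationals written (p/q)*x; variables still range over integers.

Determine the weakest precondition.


Working backward. After the program, the postcondition h + val + 8 > -2 and ((3*h + 2 < 2 and (1/4)*u + (3*h + u + 6) != -2) and h + 8 != -3) must hold; in canonical form it is h + val > -10 and 3*h < 0 and 3*h + (5/4)*u != -8 and h != -11.
Before p := 2*u: h + val > -10 and 3*h < 0 and 3*h + (5/4)*u != -8 and h != -11
Then branch requires p + 3*u + val > -10 and 3*p + 9*u < 0 and 3*p + (41/4)*u != -8 and p + 3*u != -11; else branch requires 2*val > -9 and 3*val < 3 and (5/4)*u + 3*val != -5 and val != -10.
Before the if: (val >= -13 -> (p + 3*u + val > -10 and 3*p + 9*u < 0 and 3*p + (41/4)*u != -8 and p + 3*u != -11)) and ((not (val >= -13)) -> (2*val > -9 and 3*val < 3 and (5/4)*u + 3*val != -5 and val != -10))
Answer: WP = (val >= -13 -> (p + 3*u + val > -10 and 3*p + 9*u < 0 and 3*p + (41/4)*u != -8 and p + 3*u != -11)) and ((not (val >= -13)) -> (2*val > -9 and 3*val < 3 and (5/4)*u + 3*val != -5 and val != -10))


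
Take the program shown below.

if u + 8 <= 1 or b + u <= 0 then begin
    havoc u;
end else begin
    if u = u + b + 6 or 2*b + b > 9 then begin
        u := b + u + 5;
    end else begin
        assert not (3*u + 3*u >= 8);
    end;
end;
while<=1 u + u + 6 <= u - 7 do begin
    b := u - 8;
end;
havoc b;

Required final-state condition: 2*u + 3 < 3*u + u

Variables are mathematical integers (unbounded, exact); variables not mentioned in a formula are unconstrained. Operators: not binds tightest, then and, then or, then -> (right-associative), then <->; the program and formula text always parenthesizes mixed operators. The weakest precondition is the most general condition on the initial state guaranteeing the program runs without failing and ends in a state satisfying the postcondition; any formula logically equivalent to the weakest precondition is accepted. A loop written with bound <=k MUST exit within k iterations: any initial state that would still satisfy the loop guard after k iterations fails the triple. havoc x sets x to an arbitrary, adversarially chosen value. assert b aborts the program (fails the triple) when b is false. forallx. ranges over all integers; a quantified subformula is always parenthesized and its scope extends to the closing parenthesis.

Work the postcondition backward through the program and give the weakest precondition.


Working backward. After the program, the postcondition 2*u + 3 < 3*u + u must hold; in canonical form it is 2*u > 3.
Before havoc b: 2*u > 3
Before the loop (bound <=1), unroll the exhaustion recursion (WP_0 = exit-now case; WP_j = one more guarded iteration, up to j = 1):
  WP_0: (not (u <= -13)) and 2*u > 3
  WP_1: (u <= -13 -> ((not (u <= -13)) and 2*u > 3)) and ((not (u <= -13)) -> 2*u > 3)
So before the loop: (u <= -13 -> ((not (u <= -13)) and 2*u > 3)) and ((not (u <= -13)) -> 2*u > 3)
Then branch requires forall u_1. ((u_1 <= -13 -> ((not (u_1 <= -13)) and 2*u_1 > 3)) and ((not (u_1 <= -13)) -> 2*u_1 > 3)); else branch requires ((b = -6 or 3*b > 9) -> ((b + u <= -18 -> ((not (b + u <= -18)) and 2*b + 2*u > -7)) and ((not (b + u <= -18)) -> 2*b + 2*u > -7))) and ((not (b = -6 or 3*b > 9)) -> ((not (6*u >= 8)) and (u <= -13 -> ((not (u <= -13)) and 2*u > 3)) and ((not (u <= -13)) -> 2*u > 3))).
Before the if: ((u <= -7 or b + u <= 0) -> (forall u_1. ((u_1 <= -13 -> ((not (u_1 <= -13)) and 2*u_1 > 3)) and ((not (u_1 <= -13)) -> 2*u_1 > 3)))) and ((not (u <= -7 or b + u <= 0)) -> (((b = -6 or 3*b > 9) -> ((b + u <= -18 -> ((not (b + u <= -18)) and 2*b + 2*u > -7)) and ((not (b + u <= -18)) -> 2*b + 2*u > -7))) and ((not (b = -6 or 3*b > 9)) -> ((not (6*u >= 8)) and (u <= -13 -> ((not (u <= -13)) and 2*u > 3)) and ((not (u <= -13)) -> 2*u > 3)))))
Answer: WP = ((u <= -7 or b + u <= 0) -> (forall u_1. ((u_1 <= -13 -> ((not (u_1 <= -13)) and 2*u_1 > 3)) and ((not (u_1 <= -13)) -> 2*u_1 > 3)))) and ((not (u <= -7 or b + u <= 0)) -> (((b = -6 or 3*b > 9) -> ((b + u <= -18 -> ((not (b + u <= -18)) and 2*b + 2*u > -7)) and ((not (b + u <= -18)) -> 2*b + 2*u > -7))) and ((not (b = -6 or 3*b > 9)) -> ((not (6*u >= 8)) and (u <= -13 -> ((not (u <= -13)) and 2*u > 3)) and ((not (u <= -13)) -> 2*u > 3)))))


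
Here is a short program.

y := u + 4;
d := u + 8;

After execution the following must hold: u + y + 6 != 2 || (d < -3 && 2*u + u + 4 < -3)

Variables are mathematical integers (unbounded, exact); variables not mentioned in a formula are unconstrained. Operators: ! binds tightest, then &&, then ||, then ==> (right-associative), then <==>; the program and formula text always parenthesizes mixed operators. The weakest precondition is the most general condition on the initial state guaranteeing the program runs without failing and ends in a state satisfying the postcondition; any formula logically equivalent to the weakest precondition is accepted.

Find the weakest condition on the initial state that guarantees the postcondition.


Working backward. After the program, the postcondition u + y + 6 != 2 || (d < -3 && 2*u + u + 4 < -3) must hold; in canonical form it is u + y != -4 || (d < -3 && 3*u < -7).
Before d := u + 8: u + y != -4 || (u < -11 && 3*u < -7)
Before y := u + 4: 2*u != -8 || (u < -11 && 3*u < -7)
Answer: WP = 2*u != -8 || (u < -11 && 3*u < -7)


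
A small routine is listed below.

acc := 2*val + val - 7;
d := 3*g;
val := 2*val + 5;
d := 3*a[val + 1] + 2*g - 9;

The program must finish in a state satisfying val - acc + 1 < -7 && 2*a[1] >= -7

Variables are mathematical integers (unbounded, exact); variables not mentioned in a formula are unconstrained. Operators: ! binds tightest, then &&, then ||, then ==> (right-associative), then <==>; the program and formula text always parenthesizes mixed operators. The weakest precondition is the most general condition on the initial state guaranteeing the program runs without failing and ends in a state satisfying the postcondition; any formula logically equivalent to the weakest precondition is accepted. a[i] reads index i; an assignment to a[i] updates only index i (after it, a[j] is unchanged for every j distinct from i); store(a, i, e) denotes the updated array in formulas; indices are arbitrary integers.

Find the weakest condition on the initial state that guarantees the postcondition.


Working backward. After the program, the postcondition val - acc + 1 < -7 && 2*a[1] >= -7 must hold; in canonical form it is val < acc - 8 && 2*a[1] >= -7.
Before d := 3*a[val + 1] + 2*g - 9: val < acc - 8 && 2*a[1] >= -7
Before val := 2*val + 5: 2*val < acc - 13 && 2*a[1] >= -7
Before d := 3*g: 2*val < acc - 13 && 2*a[1] >= -7
Before acc := 2*val + val - 7: val > 20 && 2*a[1] >= -7
Answer: WP = val > 20 && 2*a[1] >= -7


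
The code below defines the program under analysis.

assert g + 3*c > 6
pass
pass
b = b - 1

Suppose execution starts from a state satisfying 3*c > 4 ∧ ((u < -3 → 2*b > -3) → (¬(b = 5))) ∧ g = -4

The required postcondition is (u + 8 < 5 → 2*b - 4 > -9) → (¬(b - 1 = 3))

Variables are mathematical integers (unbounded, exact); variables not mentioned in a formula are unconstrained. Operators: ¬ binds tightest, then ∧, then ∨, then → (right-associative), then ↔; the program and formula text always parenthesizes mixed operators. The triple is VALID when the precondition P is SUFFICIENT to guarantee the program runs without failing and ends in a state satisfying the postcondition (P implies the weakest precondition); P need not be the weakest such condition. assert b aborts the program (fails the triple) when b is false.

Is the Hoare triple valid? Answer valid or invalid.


Working backward. After the program, the postcondition (u + 8 < 5 → 2*b - 4 > -9) → (¬(b - 1 = 3)) must hold; in canonical form it is (u < -3 → 2*b > -5) → (¬(b = 4)).
Before b := b - 1: (u < -3 → 2*b > -3) → (¬(b = 5))
Before skip: (u < -3 → 2*b > -3) → (¬(b = 5))
Before skip: (u < -3 → 2*b > -3) → (¬(b = 5))
Before assert g + 3*c > 6: 3*c + g > 6 ∧ ((u < -3 → 2*b > -3) → (¬(b = 5)))
The weakest precondition is 3*c + g > 6 ∧ ((u < -3 → 2*b > -3) → (¬(b = 5))).
Check whether 3*c > 4 ∧ ((u < -3 → 2*b > -3) → (¬(b = 5))) ∧ g = -4 implies it.
Countermodel: at the initial state b = 6, c = 2, g = -4, u = 0, the precondition holds but the weakest precondition fails.
Answer: invalid


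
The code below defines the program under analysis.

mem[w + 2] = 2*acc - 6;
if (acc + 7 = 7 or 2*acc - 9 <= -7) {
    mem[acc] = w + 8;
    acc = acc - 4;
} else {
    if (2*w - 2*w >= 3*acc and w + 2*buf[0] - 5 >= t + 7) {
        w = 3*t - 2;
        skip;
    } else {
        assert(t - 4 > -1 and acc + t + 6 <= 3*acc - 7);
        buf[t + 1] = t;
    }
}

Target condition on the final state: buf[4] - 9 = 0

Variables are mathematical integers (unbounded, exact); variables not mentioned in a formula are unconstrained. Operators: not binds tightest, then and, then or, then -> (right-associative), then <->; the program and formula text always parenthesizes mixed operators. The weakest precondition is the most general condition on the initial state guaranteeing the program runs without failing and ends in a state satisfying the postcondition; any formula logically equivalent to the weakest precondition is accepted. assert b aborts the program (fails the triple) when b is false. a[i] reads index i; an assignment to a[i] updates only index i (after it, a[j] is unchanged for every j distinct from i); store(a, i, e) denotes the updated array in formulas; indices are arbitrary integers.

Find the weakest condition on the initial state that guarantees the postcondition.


Working backward. After the program, the postcondition buf[4] - 9 = 0 must hold; in canonical form it is buf[4] = 9.
Then branch requires buf[4] = 9; else branch requires ((3*acc <= 0 and 2*buf[0] + w >= t + 12) -> buf[4] = 9) and ((not (3*acc <= 0 and 2*buf[0] + w >= t + 12)) -> (t > 3 and t <= 2*acc - 13 and store(buf, t + 1, t)[4] = 9)).
Before the if: ((acc = 0 or 2*acc <= 2) -> buf[4] = 9) and ((not (acc = 0 or 2*acc <= 2)) -> (((3*acc <= 0 and 2*buf[0] + w >= t + 12) -> buf[4] = 9) and ((not (3*acc <= 0 and 2*buf[0] + w >= t + 12)) -> (t > 3 and t <= 2*acc - 13 and store(buf, t + 1, t)[4] = 9))))
Before mem[w + 2] := 2*acc - 6: ((acc = 0 or 2*acc <= 2) -> buf[4] = 9) and ((not (acc = 0 or 2*acc <= 2)) -> (((3*acc <= 0 and 2*buf[0] + w >= t + 12) -> buf[4] = 9) and ((not (3*acc <= 0 and 2*buf[0] + w >= t + 12)) -> (t > 3 and t <= 2*acc - 13 and store(buf, t + 1, t)[4] = 9))))
Answer: WP = ((acc = 0 or 2*acc <= 2) -> buf[4] = 9) and ((not (acc = 0 or 2*acc <= 2)) -> (((3*acc <= 0 and 2*buf[0] + w >= t + 12) -> buf[4] = 9) and ((not (3*acc <= 0 and 2*buf[0] + w >= t + 12)) -> (t > 3 and t <= 2*acc - 13 and store(buf, t + 1, t)[4] = 9))))


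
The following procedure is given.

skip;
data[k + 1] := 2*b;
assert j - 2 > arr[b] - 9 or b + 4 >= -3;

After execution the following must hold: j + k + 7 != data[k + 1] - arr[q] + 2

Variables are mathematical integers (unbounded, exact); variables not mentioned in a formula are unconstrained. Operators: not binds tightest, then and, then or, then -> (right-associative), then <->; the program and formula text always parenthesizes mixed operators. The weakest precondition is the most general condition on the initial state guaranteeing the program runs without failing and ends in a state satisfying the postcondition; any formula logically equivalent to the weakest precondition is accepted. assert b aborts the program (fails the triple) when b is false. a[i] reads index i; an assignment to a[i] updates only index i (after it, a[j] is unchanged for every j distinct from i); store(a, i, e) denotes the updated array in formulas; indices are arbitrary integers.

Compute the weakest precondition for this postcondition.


Working backward. After the program, the postcondition j + k + 7 != data[k + 1] - arr[q] + 2 must hold; in canonical form it is arr[q] + j + k != data[k + 1] - 5.
Before assert j - 2 > arr[b] - 9 or b + 4 >= -3: (j > arr[b] - 7 or b >= -7) and arr[q] + j + k != data[k + 1] - 5
Before data[k + 1] := 2*b: (j > arr[b] - 7 or b >= -7) and arr[q] + j + k != store(data, k + 1, 2*b)[k + 1] - 5
Before skip: (j > arr[b] - 7 or b >= -7) and arr[q] + j + k != store(data, k + 1, 2*b)[k + 1] - 5
Answer: WP = (j > arr[b] - 7 or b >= -7) and arr[q] + j + k != store(data, k + 1, 2*b)[k + 1] - 5


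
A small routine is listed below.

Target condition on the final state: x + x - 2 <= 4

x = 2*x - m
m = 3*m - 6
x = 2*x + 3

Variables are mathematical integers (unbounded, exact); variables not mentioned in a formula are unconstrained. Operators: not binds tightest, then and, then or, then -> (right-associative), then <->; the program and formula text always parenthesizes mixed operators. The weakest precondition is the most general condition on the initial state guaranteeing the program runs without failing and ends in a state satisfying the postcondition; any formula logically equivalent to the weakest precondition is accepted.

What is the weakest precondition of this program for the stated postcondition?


Working backward. After the program, the postcondition x + x - 2 <= 4 must hold; in canonical form it is 2*x <= 6.
Before x := 2*x + 3: 4*x <= 0
Before m := 3*m - 6: 4*x <= 0
Before x := 2*x - m: 8*x <= 4*m
Answer: WP = 8*x <= 4*m


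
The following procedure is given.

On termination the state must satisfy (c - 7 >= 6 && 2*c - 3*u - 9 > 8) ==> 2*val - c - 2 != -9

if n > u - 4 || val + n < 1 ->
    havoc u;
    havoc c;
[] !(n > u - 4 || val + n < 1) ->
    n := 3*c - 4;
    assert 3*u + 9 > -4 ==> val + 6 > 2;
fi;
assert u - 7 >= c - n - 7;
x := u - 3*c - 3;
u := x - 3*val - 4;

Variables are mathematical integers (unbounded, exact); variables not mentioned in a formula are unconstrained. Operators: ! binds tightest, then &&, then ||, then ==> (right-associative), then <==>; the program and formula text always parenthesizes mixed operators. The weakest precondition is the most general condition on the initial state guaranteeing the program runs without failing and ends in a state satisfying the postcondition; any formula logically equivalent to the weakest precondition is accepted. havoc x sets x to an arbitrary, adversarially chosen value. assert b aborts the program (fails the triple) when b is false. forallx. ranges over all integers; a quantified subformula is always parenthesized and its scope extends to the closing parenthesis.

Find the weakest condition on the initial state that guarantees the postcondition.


Working backward. After the program, the postcondition (c - 7 >= 6 && 2*c - 3*u - 9 > 8) ==> 2*val - c - 2 != -9 must hold; in canonical form it is (c >= 13 && 2*c > 3*u + 17) ==> 2*val != c - 7.
Before u := x - 3*val - 4: (c >= 13 && 2*c + 9*val > 3*x + 5) ==> 2*val != c - 7
Before x := u - 3*c - 3: (c >= 13 && 11*c + 9*val > 3*u - 4) ==> 2*val != c - 7
Before assert u - 7 >= c - n - 7: n + u >= c && ((c >= 13 && 11*c + 9*val > 3*u - 4) ==> 2*val != c - 7)
Then branch requires forall u_1. (forall c_1. (n + u_1 >= c_1 && ((c_1 >= 13 && 11*c_1 + 9*val > 3*u_1 - 4) ==> 2*val != c_1 - 7))); else branch requires (3*u > -13 ==> val > -4) && 2*c + u >= 4 && ((c >= 13 && 11*c + 9*val > 3*u - 4) ==> 2*val != c - 7).
Before the if: ((n > u - 4 || n + val < 1) ==> (forall u_1. (forall c_1. (n + u_1 >= c_1 && ((c_1 >= 13 && 11*c_1 + 9*val > 3*u_1 - 4) ==> 2*val != c_1 - 7))))) && ((!(n > u - 4 || n + val < 1)) ==> ((3*u > -13 ==> val > -4) && 2*c + u >= 4 && ((c >= 13 && 11*c + 9*val > 3*u - 4) ==> 2*val != c - 7)))
Answer: WP = ((n > u - 4 || n + val < 1) ==> (forall u_1. (forall c_1. (n + u_1 >= c_1 && ((c_1 >= 13 && 11*c_1 + 9*val > 3*u_1 - 4) ==> 2*val != c_1 - 7))))) && ((!(n > u - 4 || n + val < 1)) ==> ((3*u > -13 ==> val > -4) && 2*c + u >= 4 && ((c >= 13 && 11*c + 9*val > 3*u - 4) ==> 2*val != c - 7)))


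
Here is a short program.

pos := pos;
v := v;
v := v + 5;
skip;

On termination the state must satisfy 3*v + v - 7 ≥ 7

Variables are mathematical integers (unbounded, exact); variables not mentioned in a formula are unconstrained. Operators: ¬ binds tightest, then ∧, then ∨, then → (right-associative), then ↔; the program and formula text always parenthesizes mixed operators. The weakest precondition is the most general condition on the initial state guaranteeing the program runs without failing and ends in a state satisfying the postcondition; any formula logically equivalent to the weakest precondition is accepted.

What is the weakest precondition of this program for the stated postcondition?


Working backward. After the program, the postcondition 3*v + v - 7 ≥ 7 must hold; in canonical form it is 4*v ≥ 14.
Before skip: 4*v ≥ 14
Before v := v + 5: 4*v ≥ -6
Before v := v: 4*v ≥ -6
Before pos := pos: 4*v ≥ -6
Answer: WP = 4*v ≥ -6


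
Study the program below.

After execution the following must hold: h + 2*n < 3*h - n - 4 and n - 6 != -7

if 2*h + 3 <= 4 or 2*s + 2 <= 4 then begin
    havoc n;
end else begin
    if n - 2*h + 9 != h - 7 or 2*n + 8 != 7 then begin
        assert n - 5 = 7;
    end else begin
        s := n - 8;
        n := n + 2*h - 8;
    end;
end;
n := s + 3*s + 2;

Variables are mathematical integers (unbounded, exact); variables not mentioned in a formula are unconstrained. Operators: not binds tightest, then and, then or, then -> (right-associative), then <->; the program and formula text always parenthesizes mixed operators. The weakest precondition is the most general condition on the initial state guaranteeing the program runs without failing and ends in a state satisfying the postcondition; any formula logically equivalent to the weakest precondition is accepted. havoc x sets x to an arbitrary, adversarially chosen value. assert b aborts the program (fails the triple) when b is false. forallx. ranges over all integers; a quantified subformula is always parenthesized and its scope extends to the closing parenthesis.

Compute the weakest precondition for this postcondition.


Working backward. After the program, the postcondition h + 2*n < 3*h - n - 4 and n - 6 != -7 must hold; in canonical form it is 3*n < 2*h - 4 and n != -1.
Before n := s + 3*s + 2: 12*s < 2*h - 10 and 4*s != -3
Then branch requires 12*s < 2*h - 10 and 4*s != -3; else branch requires ((n != 3*h - 16 or 2*n != -1) -> (n = 12 and 12*s < 2*h - 10 and 4*s != -3)) and ((not (n != 3*h - 16 or 2*n != -1)) -> (12*n < 2*h + 86 and 4*n != 29)).
Before the if: ((2*h <= 1 or 2*s <= 2) -> (12*s < 2*h - 10 and 4*s != -3)) and ((not (2*h <= 1 or 2*s <= 2)) -> (((n != 3*h - 16 or 2*n != -1) -> (n = 12 and 12*s < 2*h - 10 and 4*s != -3)) and ((not (n != 3*h - 16 or 2*n != -1)) -> (12*n < 2*h + 86 and 4*n != 29))))
Answer: WP = ((2*h <= 1 or 2*s <= 2) -> (12*s < 2*h - 10 and 4*s != -3)) and ((not (2*h <= 1 or 2*s <= 2)) -> (((n != 3*h - 16 or 2*n != -1) -> (n = 12 and 12*s < 2*h - 10 and 4*s != -3)) and ((not (n != 3*h - 16 or 2*n != -1)) -> (12*n < 2*h + 86 and 4*n != 29))))


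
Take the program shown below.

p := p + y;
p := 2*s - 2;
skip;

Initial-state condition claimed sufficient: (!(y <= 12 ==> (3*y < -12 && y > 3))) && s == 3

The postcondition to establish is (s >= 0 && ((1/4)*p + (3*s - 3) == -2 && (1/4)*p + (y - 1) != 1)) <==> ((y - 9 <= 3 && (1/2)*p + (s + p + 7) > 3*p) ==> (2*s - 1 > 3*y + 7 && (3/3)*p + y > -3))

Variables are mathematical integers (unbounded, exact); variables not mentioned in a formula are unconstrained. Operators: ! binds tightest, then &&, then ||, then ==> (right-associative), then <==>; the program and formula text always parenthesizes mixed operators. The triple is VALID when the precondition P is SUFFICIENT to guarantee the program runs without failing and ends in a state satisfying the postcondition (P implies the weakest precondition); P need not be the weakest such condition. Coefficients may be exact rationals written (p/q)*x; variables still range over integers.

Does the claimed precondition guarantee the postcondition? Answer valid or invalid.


Working backward. After the program, the postcondition (s >= 0 && ((1/4)*p + (3*s - 3) == -2 && (1/4)*p + (y - 1) != 1)) <==> ((y - 9 <= 3 && (1/2)*p + (s + p + 7) > 3*p) ==> (2*s - 1 > 3*y + 7 && (3/3)*p + y > -3)) must hold; in canonical form it is (s >= 0 && (1/4)*p + 3*s == 1 && (1/4)*p + y != 2) <==> ((y <= 12 && s > (3/2)*p - 7) ==> (2*s > 3*y + 8 && p + y > -3)).
Before skip: (s >= 0 && (1/4)*p + 3*s == 1 && (1/4)*p + y != 2) <==> ((y <= 12 && s > (3/2)*p - 7) ==> (2*s > 3*y + 8 && p + y > -3))
Before p := 2*s - 2: (s >= 0 && (7/2)*s == 3/2 && (1/2)*s + y != 5/2) <==> ((y <= 12 && 2*s < 10) ==> (2*s > 3*y + 8 && 2*s + y > -1))
Before p := p + y: (s >= 0 && (7/2)*s == 3/2 && (1/2)*s + y != 5/2) <==> ((y <= 12 && 2*s < 10) ==> (2*s > 3*y + 8 && 2*s + y > -1))
The weakest precondition is (s >= 0 && (7/2)*s == 3/2 && (1/2)*s + y != 5/2) <==> ((y <= 12 && 2*s < 10) ==> (2*s > 3*y + 8 && 2*s + y > -1)).
Check whether (!(y <= 12 ==> (3*y < -12 && y > 3))) && s == 3 implies it.
Countermodel: at the initial state s = 3, y = -6, the precondition holds but the weakest precondition fails.
Answer: invalid


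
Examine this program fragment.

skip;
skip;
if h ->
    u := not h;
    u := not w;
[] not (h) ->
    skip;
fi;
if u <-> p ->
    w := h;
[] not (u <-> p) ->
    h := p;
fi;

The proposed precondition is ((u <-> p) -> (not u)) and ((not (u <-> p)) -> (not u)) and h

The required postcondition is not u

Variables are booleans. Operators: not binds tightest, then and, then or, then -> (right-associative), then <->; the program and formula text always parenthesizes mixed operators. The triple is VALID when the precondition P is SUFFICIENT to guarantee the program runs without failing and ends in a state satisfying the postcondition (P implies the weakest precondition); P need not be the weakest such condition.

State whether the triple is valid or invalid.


Working backward. After the program, not u must hold.
Then branch requires not u; else branch requires not u.
Before the if: ((u <-> p) -> (not u)) and ((not (u <-> p)) -> (not u))
Then branch requires (((not w) <-> p) -> w) and ((not ((not w) <-> p)) -> w); else branch requires ((u <-> p) -> (not u)) and ((not (u <-> p)) -> (not u)).
Before the if: (h -> ((((not w) <-> p) -> w) and ((not ((not w) <-> p)) -> w))) and ((not h) -> (((u <-> p) -> (not u)) and ((not (u <-> p)) -> (not u))))
Before skip: (h -> ((((not w) <-> p) -> w) and ((not ((not w) <-> p)) -> w))) and ((not h) -> (((u <-> p) -> (not u)) and ((not (u <-> p)) -> (not u))))
Before skip: (h -> ((((not w) <-> p) -> w) and ((not ((not w) <-> p)) -> w))) and ((not h) -> (((u <-> p) -> (not u)) and ((not (u <-> p)) -> (not u))))
The weakest precondition is (h -> ((((not w) <-> p) -> w) and ((not ((not w) <-> p)) -> w))) and ((not h) -> (((u <-> p) -> (not u)) and ((not (u <-> p)) -> (not u)))).
Check whether ((u <-> p) -> (not u)) and ((not (u <-> p)) -> (not u)) and h implies it.
Countermodel: at the initial state h = true, p = false, u = false, w = false, the precondition holds but the weakest precondition fails.
Answer: invalid


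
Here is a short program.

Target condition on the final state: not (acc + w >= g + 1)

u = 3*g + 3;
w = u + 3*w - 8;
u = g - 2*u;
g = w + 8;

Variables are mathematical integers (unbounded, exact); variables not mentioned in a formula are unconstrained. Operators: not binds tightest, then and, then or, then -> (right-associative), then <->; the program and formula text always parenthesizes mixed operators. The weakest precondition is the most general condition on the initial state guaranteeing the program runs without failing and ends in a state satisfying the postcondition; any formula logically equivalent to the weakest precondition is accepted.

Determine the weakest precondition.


Working backward. After the program, not (acc + w >= g + 1) must hold.
Before g := w + 8: not (acc >= 9)
Before u := g - 2*u: not (acc >= 9)
Before w := u + 3*w - 8: not (acc >= 9)
Before u := 3*g + 3: not (acc >= 9)
Answer: WP = not (acc >= 9)


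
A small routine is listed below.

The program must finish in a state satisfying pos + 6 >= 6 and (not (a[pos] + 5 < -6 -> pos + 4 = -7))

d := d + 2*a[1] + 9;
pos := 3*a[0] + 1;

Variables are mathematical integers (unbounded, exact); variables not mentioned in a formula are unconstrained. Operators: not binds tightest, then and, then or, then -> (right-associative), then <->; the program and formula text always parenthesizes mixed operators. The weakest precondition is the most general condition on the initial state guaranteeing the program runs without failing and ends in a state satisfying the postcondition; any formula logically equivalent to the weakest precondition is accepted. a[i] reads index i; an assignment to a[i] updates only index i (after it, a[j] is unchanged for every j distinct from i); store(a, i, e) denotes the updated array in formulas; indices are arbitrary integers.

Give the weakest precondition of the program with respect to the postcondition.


Working backward. After the program, the postcondition pos + 6 >= 6 and (not (a[pos] + 5 < -6 -> pos + 4 = -7)) must hold; in canonical form it is pos >= 0 and (not (a[pos] < -11 -> pos = -11)).
Before pos := 3*a[0] + 1: 3*a[0] >= -1 and (not (a[3*a[0] + 1] < -11 -> 3*a[0] = -12))
Before d := d + 2*a[1] + 9: 3*a[0] >= -1 and (not (a[3*a[0] + 1] < -11 -> 3*a[0] = -12))
Answer: WP = 3*a[0] >= -1 and (not (a[3*a[0] + 1] < -11 -> 3*a[0] = -12))


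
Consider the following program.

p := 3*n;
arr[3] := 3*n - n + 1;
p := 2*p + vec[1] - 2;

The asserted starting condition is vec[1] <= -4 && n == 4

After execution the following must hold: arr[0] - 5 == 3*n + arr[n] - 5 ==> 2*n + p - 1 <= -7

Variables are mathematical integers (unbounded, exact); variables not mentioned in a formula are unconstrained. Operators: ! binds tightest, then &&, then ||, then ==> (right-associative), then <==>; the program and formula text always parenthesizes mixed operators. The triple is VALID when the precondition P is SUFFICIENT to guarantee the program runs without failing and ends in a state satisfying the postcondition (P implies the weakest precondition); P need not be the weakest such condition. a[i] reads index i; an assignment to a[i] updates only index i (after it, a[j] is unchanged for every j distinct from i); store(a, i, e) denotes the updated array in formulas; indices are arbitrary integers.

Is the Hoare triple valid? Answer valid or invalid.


Working backward. After the program, the postcondition arr[0] - 5 == 3*n + arr[n] - 5 ==> 2*n + p - 1 <= -7 must hold; in canonical form it is arr[0] == arr[n] + 3*n ==> 2*n + p <= -6.
Before p := 2*p + vec[1] - 2: arr[0] == arr[n] + 3*n ==> vec[1] + 2*n + 2*p <= -4
Before arr[3] := 3*n - n + 1: arr[0] == store(arr, 3, 2*n + 1)[n] + 3*n ==> vec[1] + 2*n + 2*p <= -4
Before p := 3*n: arr[0] == store(arr, 3, 2*n + 1)[n] + 3*n ==> vec[1] + 8*n <= -4
The weakest precondition is arr[0] == store(arr, 3, 2*n + 1)[n] + 3*n ==> vec[1] + 8*n <= -4.
Check whether vec[1] <= -4 && n == 4 implies it.
Countermodel: at the initial state arr = {[0] = 15215, [1] = 15203, [3] = 15203, [4] = 15203, elsewhere 15203}, n = 4, vec = {[0] = -4, [1] = -4, [3] = -4, [4] = -4, elsewhere -4}, the precondition holds but the weakest precondition fails.
Answer: invalid


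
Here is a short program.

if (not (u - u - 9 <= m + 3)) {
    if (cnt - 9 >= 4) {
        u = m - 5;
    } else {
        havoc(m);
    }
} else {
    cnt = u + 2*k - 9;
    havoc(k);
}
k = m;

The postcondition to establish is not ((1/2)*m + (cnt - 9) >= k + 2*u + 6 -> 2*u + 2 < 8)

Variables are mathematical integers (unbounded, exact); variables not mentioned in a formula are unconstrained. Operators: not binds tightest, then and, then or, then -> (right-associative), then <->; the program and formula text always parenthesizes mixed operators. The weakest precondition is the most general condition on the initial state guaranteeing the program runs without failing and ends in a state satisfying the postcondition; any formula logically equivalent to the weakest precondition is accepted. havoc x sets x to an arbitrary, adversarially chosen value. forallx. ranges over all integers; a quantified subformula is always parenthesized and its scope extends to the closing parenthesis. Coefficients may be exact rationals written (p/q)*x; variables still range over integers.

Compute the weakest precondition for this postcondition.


Working backward. After the program, the postcondition not ((1/2)*m + (cnt - 9) >= k + 2*u + 6 -> 2*u + 2 < 8) must hold; in canonical form it is not (cnt + (1/2)*m >= k + 2*u + 15 -> 2*u < 6).
Before k := m: not (cnt >= (1/2)*m + 2*u + 15 -> 2*u < 6)
Then branch requires (cnt >= 13 -> (not (cnt >= (5/2)*m + 5 -> 2*m < 16))) and ((not (cnt >= 13)) -> (forall m_1. (not (cnt >= (1/2)*m_1 + 2*u + 15 -> 2*u < 6)))); else branch requires not (2*k >= (1/2)*m + u + 24 -> 2*u < 6).
Before the if: ((not (m >= -12)) -> ((cnt >= 13 -> (not (cnt >= (5/2)*m + 5 -> 2*m < 16))) and ((not (cnt >= 13)) -> (forall m_1. (not (cnt >= (1/2)*m_1 + 2*u + 15 -> 2*u < 6)))))) and (m >= -12 -> (not (2*k >= (1/2)*m + u + 24 -> 2*u < 6)))
Answer: WP = ((not (m >= -12)) -> ((cnt >= 13 -> (not (cnt >= (5/2)*m + 5 -> 2*m < 16))) and ((not (cnt >= 13)) -> (forall m_1. (not (cnt >= (1/2)*m_1 + 2*u + 15 -> 2*u < 6)))))) and (m >= -12 -> (not (2*k >= (1/2)*m + u + 24 -> 2*u < 6)))


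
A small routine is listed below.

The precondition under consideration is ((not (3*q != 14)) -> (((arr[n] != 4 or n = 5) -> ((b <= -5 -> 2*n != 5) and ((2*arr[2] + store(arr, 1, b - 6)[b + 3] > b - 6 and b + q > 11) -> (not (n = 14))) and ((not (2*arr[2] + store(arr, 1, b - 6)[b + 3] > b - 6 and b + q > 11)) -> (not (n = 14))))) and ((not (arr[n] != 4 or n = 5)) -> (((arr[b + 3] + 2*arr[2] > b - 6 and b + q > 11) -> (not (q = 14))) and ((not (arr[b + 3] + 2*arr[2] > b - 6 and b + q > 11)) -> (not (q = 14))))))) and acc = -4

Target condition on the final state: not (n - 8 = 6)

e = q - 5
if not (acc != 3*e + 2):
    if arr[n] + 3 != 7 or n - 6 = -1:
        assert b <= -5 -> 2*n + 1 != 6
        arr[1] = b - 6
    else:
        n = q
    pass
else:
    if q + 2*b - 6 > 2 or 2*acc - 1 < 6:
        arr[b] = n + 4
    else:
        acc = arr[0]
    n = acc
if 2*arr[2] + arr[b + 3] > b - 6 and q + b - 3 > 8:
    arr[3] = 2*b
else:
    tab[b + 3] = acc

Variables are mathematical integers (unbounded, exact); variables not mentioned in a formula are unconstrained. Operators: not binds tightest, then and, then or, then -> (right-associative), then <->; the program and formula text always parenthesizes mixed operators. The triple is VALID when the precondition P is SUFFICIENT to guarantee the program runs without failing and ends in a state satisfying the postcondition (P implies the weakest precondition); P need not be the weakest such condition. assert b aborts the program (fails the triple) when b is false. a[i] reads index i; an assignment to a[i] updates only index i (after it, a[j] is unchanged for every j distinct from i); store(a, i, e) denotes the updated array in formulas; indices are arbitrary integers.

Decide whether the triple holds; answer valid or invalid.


Working backward. After the program, the postcondition not (n - 8 = 6) must hold; in canonical form it is not (n = 14).
Then branch requires not (n = 14); else branch requires not (n = 14).
Before the if: ((arr[b + 3] + 2*arr[2] > b - 6 and b + q > 11) -> (not (n = 14))) and ((not (arr[b + 3] + 2*arr[2] > b - 6 and b + q > 11)) -> (not (n = 14)))
Then branch requires ((arr[n] != 4 or n = 5) -> ((b <= -5 -> 2*n != 5) and ((2*arr[2] + store(arr, 1, b - 6)[b + 3] > b - 6 and b + q > 11) -> (not (n = 14))) and ((not (2*arr[2] + store(arr, 1, b - 6)[b + 3] > b - 6 and b + q > 11)) -> (not (n = 14))))) and ((not (arr[n] != 4 or n = 5)) -> (((arr[b + 3] + 2*arr[2] > b - 6 and b + q > 11) -> (not (q = 14))) and ((not (arr[b + 3] + 2*arr[2] > b - 6 and b + q > 11)) -> (not (q = 14))))); else branch requires ((2*b + q > 8 or 2*acc < 7) -> (((store(arr, b, n + 4)[b + 3] + 2*store(arr, b, n + 4)[2] > b - 6 and b + q > 11) -> (not (acc = 14))) and ((not (store(arr, b, n + 4)[b + 3] + 2*store(arr, b, n + 4)[2] > b - 6 and b + q > 11)) -> (not (acc = 14))))) and ((not (2*b + q > 8 or 2*acc < 7)) -> (((arr[b + 3] + 2*arr[2] > b - 6 and b + q > 11) -> (not (arr[0] = 14))) and ((not (arr[b + 3] + 2*arr[2] > b - 6 and b + q > 11)) -> (not (arr[0] = 14))))).
Before the if: ((not (acc != 3*e + 2)) -> (((arr[n] != 4 or n = 5) -> ((b <= -5 -> 2*n != 5) and ((2*arr[2] + store(arr, 1, b - 6)[b + 3] > b - 6 and b + q > 11) -> (not (n = 14))) and ((not (2*arr[2] + store(arr, 1, b - 6)[b + 3] > b - 6 and b + q > 11)) -> (not (n = 14))))) and ((not (arr[n] != 4 or n = 5)) -> (((arr[b + 3] + 2*arr[2] > b - 6 and b + q > 11) -> (not (q = 14))) and ((not (arr[b + 3] + 2*arr[2] > b - 6 and b + q > 11)) -> (not (q = 14))))))) and (acc != 3*e + 2 -> (((2*b + q > 8 or 2*acc < 7) -> (((store(arr, b, n + 4)[b + 3] + 2*store(arr, b, n + 4)[2] > b - 6 and b + q > 11) -> (not (acc = 14))) and ((not (store(arr, b, n + 4)[b + 3] + 2*store(arr, b, n + 4)[2] > b - 6 and b + q > 11)) -> (not (acc = 14))))) and ((not (2*b + q > 8 or 2*acc < 7)) -> (((arr[b + 3] + 2*arr[2] > b - 6 and b + q > 11) -> (not (arr[0] = 14))) and ((not (arr[b + 3] + 2*arr[2] > b - 6 and b + q > 11)) -> (not (arr[0] = 14)))))))
Before e := q - 5: ((not (acc != 3*q - 13)) -> (((arr[n] != 4 or n = 5) -> ((b <= -5 -> 2*n != 5) and ((2*arr[2] + store(arr, 1, b - 6)[b + 3] > b - 6 and b + q > 11) -> (not (n = 14))) and ((not (2*arr[2] + store(arr, 1, b - 6)[b + 3] > b - 6 and b + q > 11)) -> (not (n = 14))))) and ((not (arr[n] != 4 or n = 5)) -> (((arr[b + 3] + 2*arr[2] > b - 6 and b + q > 11) -> (not (q = 14))) and ((not (arr[b + 3] + 2*arr[2] > b - 6 and b + q > 11)) -> (not (q = 14))))))) and (acc != 3*q - 13 -> (((2*b + q > 8 or 2*acc < 7) -> (((store(arr, b, n + 4)[b + 3] + 2*store(arr, b, n + 4)[2] > b - 6 and b + q > 11) -> (not (acc = 14))) and ((not (store(arr, b, n + 4)[b + 3] + 2*store(arr, b, n + 4)[2] > b - 6 and b + q > 11)) -> (not (acc = 14))))) and ((not (2*b + q > 8 or 2*acc < 7)) -> (((arr[b + 3] + 2*arr[2] > b - 6 and b + q > 11) -> (not (arr[0] = 14))) and ((not (arr[b + 3] + 2*arr[2] > b - 6 and b + q > 11)) -> (not (arr[0] = 14)))))))
The weakest precondition is ((not (acc != 3*q - 13)) -> (((arr[n] != 4 or n = 5) -> ((b <= -5 -> 2*n != 5) and ((2*arr[2] + store(arr, 1, b - 6)[b + 3] > b - 6 and b + q > 11) -> (not (n = 14))) and ((not (2*arr[2] + store(arr, 1, b - 6)[b + 3] > b - 6 and b + q > 11)) -> (not (n = 14))))) and ((not (arr[n] != 4 or n = 5)) -> (((arr[b + 3] + 2*arr[2] > b - 6 and b + q > 11) -> (not (q = 14))) and ((not (arr[b + 3] + 2*arr[2] > b - 6 and b + q > 11)) -> (not (q = 14))))))) and (acc != 3*q - 13 -> (((2*b + q > 8 or 2*acc < 7) -> (((store(arr, b, n + 4)[b + 3] + 2*store(arr, b, n + 4)[2] > b - 6 and b + q > 11) -> (not (acc = 14))) and ((not (store(arr, b, n + 4)[b + 3] + 2*store(arr, b, n + 4)[2] > b - 6 and b + q > 11)) -> (not (acc = 14))))) and ((not (2*b + q > 8 or 2*acc < 7)) -> (((arr[b + 3] + 2*arr[2] > b - 6 and b + q > 11) -> (not (arr[0] = 14))) and ((not (arr[b + 3] + 2*arr[2] > b - 6 and b + q > 11)) -> (not (arr[0] = 14))))))).
Check whether ((not (3*q != 14)) -> (((arr[n] != 4 or n = 5) -> ((b <= -5 -> 2*n != 5) and ((2*arr[2] + store(arr, 1, b - 6)[b + 3] > b - 6 and b + q > 11) -> (not (n = 14))) and ((not (2*arr[2] + store(arr, 1, b - 6)[b + 3] > b - 6 and b + q > 11)) -> (not (n = 14))))) and ((not (arr[n] != 4 or n = 5)) -> (((arr[b + 3] + 2*arr[2] > b - 6 and b + q > 11) -> (not (q = 14))) and ((not (arr[b + 3] + 2*arr[2] > b - 6 and b + q > 11)) -> (not (q = 14))))))) and acc = -4 implies it.
Countermodel: at the initial state acc = -4, arr = {[0] = 6, [1] = 6, [2] = 6518, [14] = 7, [13041] = 6, [13044] = 0, elsewhere 6}, b = 13041, n = 14, q = 3, the precondition holds but the weakest precondition fails.
Answer: invalid
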